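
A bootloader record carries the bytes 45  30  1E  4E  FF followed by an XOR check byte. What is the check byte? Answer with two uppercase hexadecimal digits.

XOR the bytes together:
  start with 0x45
  0x45 ⊕ 0x30 = 0x75
  0x75 ⊕ 0x1E = 0x6B
  0x6B ⊕ 0x4E = 0x25
  0x25 ⊕ 0xFF = 0xDA

DA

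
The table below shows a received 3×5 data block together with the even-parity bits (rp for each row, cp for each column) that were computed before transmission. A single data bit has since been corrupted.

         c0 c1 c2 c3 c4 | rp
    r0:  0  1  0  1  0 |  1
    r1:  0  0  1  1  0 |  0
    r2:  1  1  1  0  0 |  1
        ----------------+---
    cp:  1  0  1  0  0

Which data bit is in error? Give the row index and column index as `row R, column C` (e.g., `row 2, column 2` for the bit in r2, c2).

row 0, column 2

Recompute each row's even parity and compare to rp:
  r0: data parity 0, sent rp 1 → mismatch
  r1: data parity 0, sent rp 0 → ok
  r2: data parity 1, sent rp 1 → ok
Recompute each column's even parity and compare to cp:
  c0: data parity 1, sent cp 1 → ok
  c1: data parity 0, sent cp 0 → ok
  c2: data parity 0, sent cp 1 → mismatch
  c3: data parity 0, sent cp 0 → ok
  c4: data parity 0, sent cp 0 → ok
Exactly one row (r0) and one column (c2) fail → the flipped bit is at their intersection.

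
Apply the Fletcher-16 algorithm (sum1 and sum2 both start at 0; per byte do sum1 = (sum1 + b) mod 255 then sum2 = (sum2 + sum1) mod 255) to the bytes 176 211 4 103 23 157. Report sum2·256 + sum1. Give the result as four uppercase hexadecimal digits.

Running sums (mod 255):
  after byte 0 (176): sum1=176, sum2=176
  after byte 1 (211): sum1=132, sum2=53
  after byte 2 (4): sum1=136, sum2=189
  after byte 3 (103): sum1=239, sum2=173
  after byte 4 (23): sum1=7, sum2=180
  after byte 5 (157): sum1=164, sum2=89
Checksum = sum2·256 + sum1 = 89·256 + 164 = 22948 = 0x59A4.

59A4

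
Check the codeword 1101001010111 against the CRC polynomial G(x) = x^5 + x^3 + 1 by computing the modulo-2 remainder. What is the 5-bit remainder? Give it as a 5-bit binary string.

01001

Modulo-2 division of 1101001010111 by 101001:
  pos 0: 110100 XOR 101001 = 011101
  pos 1: 111011 XOR 101001 = 010010
  pos 2: 100100 XOR 101001 = 001101
  pos 4: 110110 XOR 101001 = 011111
  pos 5: 111111 XOR 101001 = 010110
  pos 6: 101101 XOR 101001 = 000100
Remainder = 01001 (nonzero — an error is detected).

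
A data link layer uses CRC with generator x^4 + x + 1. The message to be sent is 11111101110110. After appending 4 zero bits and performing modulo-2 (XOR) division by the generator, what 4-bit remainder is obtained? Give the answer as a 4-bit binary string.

Append 4 zeros: 111111011101100000. Divide by 10011 (XOR where the leading bit is 1):
  pos 0: 11111 XOR 10011 = 01100
  pos 1: 11001 XOR 10011 = 01010
  pos 2: 10100 XOR 10011 = 00111
  pos 4: 11111 XOR 10011 = 01100
  pos 5: 11001 XOR 10011 = 01010
  pos 6: 10100 XOR 10011 = 00111
  pos 8: 11111 XOR 10011 = 01100
  pos 9: 11000 XOR 10011 = 01011
  pos 10: 10110 XOR 10011 = 00101
  pos 12: 10100 XOR 10011 = 00111
Remainder (last 4 bits) = 1110. This is the CRC / FCS.

1110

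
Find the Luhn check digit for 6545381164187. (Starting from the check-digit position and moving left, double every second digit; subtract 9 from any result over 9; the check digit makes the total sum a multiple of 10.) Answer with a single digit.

Partial digits right→left: 7 8 1 4 6 1 1 8 3 5 4 5 6
Double every second digit counting from the check-digit position (so the 1st, 3rd, 5th, ... of the partial from the right).
  doubled (with −9 where >9): 5 2 3 2 6 8 3 → sum 29
  kept as-is: 8 4 1 8 5 5 → sum 31
Total = 29 + 31 = 60.
Check digit = (10 − (60 mod 10)) mod 10 = 0.

0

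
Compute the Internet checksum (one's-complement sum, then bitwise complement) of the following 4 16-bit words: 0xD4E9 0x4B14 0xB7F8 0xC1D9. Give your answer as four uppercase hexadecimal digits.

662F

One's-complement addition (fold any carry out of bit 15 back into bit 0):
  0xD4E9 + 0x4B14 = 0x11FFD → wrap carry → 0x1FFE
  0x1FFE + 0xB7F8 = 0x0D7F6
  0xD7F6 + 0xC1D9 = 0x199CF → wrap carry → 0x99D0
One's-complement sum = 0x99D0.
Checksum = ~0x99D0 & 0xFFFF = 0x662F.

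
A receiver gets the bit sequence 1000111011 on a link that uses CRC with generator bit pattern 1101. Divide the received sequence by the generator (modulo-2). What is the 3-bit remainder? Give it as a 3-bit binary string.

Modulo-2 division of 1000111011 by 1101:
  pos 0: 1000 XOR 1101 = 0101
  pos 1: 1011 XOR 1101 = 0110
  pos 2: 1101 XOR 1101 = 0000
  pos 6: 1011 XOR 1101 = 0110
Remainder = 110 (nonzero — an error is detected).

110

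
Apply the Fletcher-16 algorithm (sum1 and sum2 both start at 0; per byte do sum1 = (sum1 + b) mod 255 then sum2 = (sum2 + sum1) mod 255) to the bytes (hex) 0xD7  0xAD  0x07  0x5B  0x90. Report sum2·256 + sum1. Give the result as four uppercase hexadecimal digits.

Running sums (mod 255):
  after byte 0 (0xD7): sum1=215, sum2=215
  after byte 1 (0xAD): sum1=133, sum2=93
  after byte 2 (0x07): sum1=140, sum2=233
  after byte 3 (0x5B): sum1=231, sum2=209
  after byte 4 (0x90): sum1=120, sum2=74
Checksum = sum2·256 + sum1 = 74·256 + 120 = 19064 = 0x4A78.

4A78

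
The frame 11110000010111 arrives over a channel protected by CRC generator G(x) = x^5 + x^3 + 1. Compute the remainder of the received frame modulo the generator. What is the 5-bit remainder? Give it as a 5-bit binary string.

00000

Modulo-2 division of 11110000010111 by 101001:
  pos 0: 111100 XOR 101001 = 010101
  pos 1: 101010 XOR 101001 = 000011
  pos 5: 110010 XOR 101001 = 011011
  pos 6: 110111 XOR 101001 = 011110
  pos 7: 111101 XOR 101001 = 010100
  pos 8: 101001 XOR 101001 = 000000
Remainder = 00000 (zero — the frame passes the CRC check).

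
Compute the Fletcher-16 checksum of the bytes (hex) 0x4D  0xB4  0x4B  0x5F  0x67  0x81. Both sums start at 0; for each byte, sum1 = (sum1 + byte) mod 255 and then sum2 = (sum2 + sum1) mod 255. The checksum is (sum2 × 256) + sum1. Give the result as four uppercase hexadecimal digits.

Running sums (mod 255):
  after byte 0 (0x4D): sum1=77, sum2=77
  after byte 1 (0xB4): sum1=2, sum2=79
  after byte 2 (0x4B): sum1=77, sum2=156
  after byte 3 (0x5F): sum1=172, sum2=73
  after byte 4 (0x67): sum1=20, sum2=93
  after byte 5 (0x81): sum1=149, sum2=242
Checksum = sum2·256 + sum1 = 242·256 + 149 = 62101 = 0xF295.

F295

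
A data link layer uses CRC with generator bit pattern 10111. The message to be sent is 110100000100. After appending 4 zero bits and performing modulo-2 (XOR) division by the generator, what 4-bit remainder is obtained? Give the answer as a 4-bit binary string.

Append 4 zeros: 1101000001000000. Divide by 10111 (XOR where the leading bit is 1):
  pos 0: 11010 XOR 10111 = 01101
  pos 1: 11010 XOR 10111 = 01101
  pos 2: 11010 XOR 10111 = 01101
  pos 3: 11010 XOR 10111 = 01101
  pos 4: 11010 XOR 10111 = 01101
  pos 5: 11011 XOR 10111 = 01100
  pos 6: 11000 XOR 10111 = 01111
  pos 7: 11110 XOR 10111 = 01001
  pos 8: 10010 XOR 10111 = 00101
  pos 10: 10100 XOR 10111 = 00011
Remainder (last 4 bits) = 0110. This is the CRC / FCS.

0110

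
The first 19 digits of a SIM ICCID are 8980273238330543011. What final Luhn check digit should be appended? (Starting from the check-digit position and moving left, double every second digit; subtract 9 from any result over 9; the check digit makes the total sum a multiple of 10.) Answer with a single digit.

6

Partial digits right→left: 1 1 0 3 4 5 0 3 3 8 3 2 3 7 2 0 8 9 8
Double every second digit counting from the check-digit position (so the 1st, 3rd, 5th, ... of the partial from the right).
  doubled (with −9 where >9): 2 0 8 0 6 6 6 4 7 7 → sum 46
  kept as-is: 1 3 5 3 8 2 7 0 9 → sum 38
Total = 46 + 38 = 84.
Check digit = (10 − (84 mod 10)) mod 10 = 6.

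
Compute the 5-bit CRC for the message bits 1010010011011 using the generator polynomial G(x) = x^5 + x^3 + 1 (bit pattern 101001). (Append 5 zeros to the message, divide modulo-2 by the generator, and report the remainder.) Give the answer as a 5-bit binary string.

Append 5 zeros: 101001001101100000. Divide by 101001 (XOR where the leading bit is 1):
  pos 0: 101001 XOR 101001 = 000000
  pos 8: 110110 XOR 101001 = 011111
  pos 9: 111110 XOR 101001 = 010111
  pos 10: 101110 XOR 101001 = 000111
Remainder (last 5 bits) = 11100. This is the CRC / FCS.

11100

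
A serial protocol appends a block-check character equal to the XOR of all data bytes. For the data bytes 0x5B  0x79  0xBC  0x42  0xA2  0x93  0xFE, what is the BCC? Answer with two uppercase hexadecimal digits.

13

XOR the bytes together:
  start with 0x5B
  0x5B ⊕ 0x79 = 0x22
  0x22 ⊕ 0xBC = 0x9E
  0x9E ⊕ 0x42 = 0xDC
  0xDC ⊕ 0xA2 = 0x7E
  0x7E ⊕ 0x93 = 0xED
  0xED ⊕ 0xFE = 0x13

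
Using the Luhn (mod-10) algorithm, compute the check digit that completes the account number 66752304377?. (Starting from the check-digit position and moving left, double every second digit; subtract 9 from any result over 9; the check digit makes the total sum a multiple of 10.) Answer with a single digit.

Partial digits right→left: 7 7 3 4 0 3 2 5 7 6 6
Double every second digit counting from the check-digit position (so the 1st, 3rd, 5th, ... of the partial from the right).
  doubled (with −9 where >9): 5 6 0 4 5 3 → sum 23
  kept as-is: 7 4 3 5 6 → sum 25
Total = 23 + 25 = 48.
Check digit = (10 − (48 mod 10)) mod 10 = 2.

2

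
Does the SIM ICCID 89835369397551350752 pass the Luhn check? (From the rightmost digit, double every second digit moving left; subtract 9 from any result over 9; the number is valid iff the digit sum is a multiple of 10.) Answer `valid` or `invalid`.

From the right, keep odd positions and double even positions (subtract 9 from any doubled value over 9):
  doubled (positions 2,4,...): 1 0 6 1 5 6 3 1 7 7 → sum 37
  kept (positions 1,3,...): 2 7 5 1 5 9 9 3 3 9 → sum 53
Total = 90.
90 mod 10 = 0, so the number is valid.

valid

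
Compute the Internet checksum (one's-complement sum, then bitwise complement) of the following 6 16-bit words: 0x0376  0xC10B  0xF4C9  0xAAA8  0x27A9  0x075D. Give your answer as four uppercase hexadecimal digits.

One's-complement addition (fold any carry out of bit 15 back into bit 0):
  0x0376 + 0xC10B = 0x0C481
  0xC481 + 0xF4C9 = 0x1B94A → wrap carry → 0xB94B
  0xB94B + 0xAAA8 = 0x163F3 → wrap carry → 0x63F4
  0x63F4 + 0x27A9 = 0x08B9D
  0x8B9D + 0x075D = 0x092FA
One's-complement sum = 0x92FA.
Checksum = ~0x92FA & 0xFFFF = 0x6D05.

6D05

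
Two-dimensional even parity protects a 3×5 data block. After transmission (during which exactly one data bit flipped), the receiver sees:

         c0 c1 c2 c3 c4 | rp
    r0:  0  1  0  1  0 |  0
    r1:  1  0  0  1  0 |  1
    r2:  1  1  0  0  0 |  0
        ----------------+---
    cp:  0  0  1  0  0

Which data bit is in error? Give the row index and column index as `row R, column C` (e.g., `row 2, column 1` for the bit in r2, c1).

row 1, column 2

Recompute each row's even parity and compare to rp:
  r0: data parity 0, sent rp 0 → ok
  r1: data parity 0, sent rp 1 → mismatch
  r2: data parity 0, sent rp 0 → ok
Recompute each column's even parity and compare to cp:
  c0: data parity 0, sent cp 0 → ok
  c1: data parity 0, sent cp 0 → ok
  c2: data parity 0, sent cp 1 → mismatch
  c3: data parity 0, sent cp 0 → ok
  c4: data parity 0, sent cp 0 → ok
Exactly one row (r1) and one column (c2) fail → the flipped bit is at their intersection.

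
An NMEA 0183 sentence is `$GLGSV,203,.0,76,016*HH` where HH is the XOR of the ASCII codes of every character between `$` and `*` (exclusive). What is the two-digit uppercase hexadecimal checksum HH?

50

XOR the ASCII codes of the payload characters:
  'G' = 0x47 → acc = 0x47
  'L' = 0x4C → acc = 0x0B
  'G' = 0x47 → acc = 0x4C
  'S' = 0x53 → acc = 0x1F
  'V' = 0x56 → acc = 0x49
  ',' = 0x2C → acc = 0x65
  '2' = 0x32 → acc = 0x57
  '0' = 0x30 → acc = 0x67
  '3' = 0x33 → acc = 0x54
  ',' = 0x2C → acc = 0x78
  '.' = 0x2E → acc = 0x56
  '0' = 0x30 → acc = 0x66
  ',' = 0x2C → acc = 0x4A
  '7' = 0x37 → acc = 0x7D
  '6' = 0x36 → acc = 0x4B
  ',' = 0x2C → acc = 0x67
  '0' = 0x30 → acc = 0x57
  '1' = 0x31 → acc = 0x66
  '6' = 0x36 → acc = 0x50
Checksum = 0x50.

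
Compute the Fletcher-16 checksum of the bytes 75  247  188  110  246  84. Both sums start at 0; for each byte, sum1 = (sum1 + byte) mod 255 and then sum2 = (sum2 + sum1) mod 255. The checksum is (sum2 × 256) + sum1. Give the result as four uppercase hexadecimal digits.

1CB9

Running sums (mod 255):
  after byte 0 (75): sum1=75, sum2=75
  after byte 1 (247): sum1=67, sum2=142
  after byte 2 (188): sum1=0, sum2=142
  after byte 3 (110): sum1=110, sum2=252
  after byte 4 (246): sum1=101, sum2=98
  after byte 5 (84): sum1=185, sum2=28
Checksum = sum2·256 + sum1 = 28·256 + 185 = 7353 = 0x1CB9.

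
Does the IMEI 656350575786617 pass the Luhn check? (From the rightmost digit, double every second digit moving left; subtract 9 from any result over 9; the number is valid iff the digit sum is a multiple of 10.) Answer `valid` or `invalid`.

From the right, keep odd positions and double even positions (subtract 9 from any doubled value over 9):
  doubled (positions 2,4,...): 2 3 5 5 0 6 1 → sum 22
  kept (positions 1,3,...): 7 6 8 5 5 5 6 6 → sum 48
Total = 70.
70 mod 10 = 0, so the number is valid.

valid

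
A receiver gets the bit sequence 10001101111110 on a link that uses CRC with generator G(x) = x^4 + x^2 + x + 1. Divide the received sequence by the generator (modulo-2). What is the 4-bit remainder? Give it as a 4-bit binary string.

Modulo-2 division of 10001101111110 by 10111:
  pos 0: 10001 XOR 10111 = 00110
  pos 2: 11010 XOR 10111 = 01101
  pos 3: 11011 XOR 10111 = 01100
  pos 4: 11001 XOR 10111 = 01110
  pos 5: 11101 XOR 10111 = 01010
  pos 6: 10101 XOR 10111 = 00010
  pos 9: 10110 XOR 10111 = 00001
Remainder = 0001 (nonzero — an error is detected).

0001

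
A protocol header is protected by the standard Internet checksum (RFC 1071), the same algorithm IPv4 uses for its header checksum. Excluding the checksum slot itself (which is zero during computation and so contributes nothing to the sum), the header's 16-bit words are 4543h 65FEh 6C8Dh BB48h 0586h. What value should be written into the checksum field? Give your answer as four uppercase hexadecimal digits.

One's-complement addition (fold any carry out of bit 15 back into bit 0):
  0x4543 + 0x65FE = 0x0AB41
  0xAB41 + 0x6C8D = 0x117CE → wrap carry → 0x17CF
  0x17CF + 0xBB48 = 0x0D317
  0xD317 + 0x0586 = 0x0D89D
One's-complement sum = 0xD89D.
Checksum = ~0xD89D & 0xFFFF = 0x2762.

2762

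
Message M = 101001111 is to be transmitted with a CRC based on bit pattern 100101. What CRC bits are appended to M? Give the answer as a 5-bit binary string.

01101

Append 5 zeros: 10100111100000. Divide by 100101 (XOR where the leading bit is 1):
  pos 0: 101001 XOR 100101 = 001100
  pos 2: 110011 XOR 100101 = 010110
  pos 3: 101101 XOR 100101 = 001000
  pos 5: 100000 XOR 100101 = 000101
  pos 8: 101000 XOR 100101 = 001101
Remainder (last 5 bits) = 01101. This is the CRC / FCS.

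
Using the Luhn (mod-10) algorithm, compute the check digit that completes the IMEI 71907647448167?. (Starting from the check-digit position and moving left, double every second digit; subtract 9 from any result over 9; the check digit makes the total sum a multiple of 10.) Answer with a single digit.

0

Partial digits right→left: 7 6 1 8 4 4 7 4 6 7 0 9 1 7
Double every second digit counting from the check-digit position (so the 1st, 3rd, 5th, ... of the partial from the right).
  doubled (with −9 where >9): 5 2 8 5 3 0 2 → sum 25
  kept as-is: 6 8 4 4 7 9 7 → sum 45
Total = 25 + 45 = 70.
Check digit = (10 − (70 mod 10)) mod 10 = 0.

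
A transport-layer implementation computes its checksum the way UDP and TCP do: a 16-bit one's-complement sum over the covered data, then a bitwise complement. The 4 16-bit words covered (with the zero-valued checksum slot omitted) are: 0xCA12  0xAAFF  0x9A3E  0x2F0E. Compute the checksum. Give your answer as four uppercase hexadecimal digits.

One's-complement addition (fold any carry out of bit 15 back into bit 0):
  0xCA12 + 0xAAFF = 0x17511 → wrap carry → 0x7512
  0x7512 + 0x9A3E = 0x10F50 → wrap carry → 0x0F51
  0x0F51 + 0x2F0E = 0x03E5F
One's-complement sum = 0x3E5F.
Checksum = ~0x3E5F & 0xFFFF = 0xC1A0.

C1A0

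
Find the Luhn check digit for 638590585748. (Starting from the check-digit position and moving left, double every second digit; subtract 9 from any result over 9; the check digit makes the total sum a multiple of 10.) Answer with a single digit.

Partial digits right→left: 8 4 7 5 8 5 0 9 5 8 3 6
Double every second digit counting from the check-digit position (so the 1st, 3rd, 5th, ... of the partial from the right).
  doubled (with −9 where >9): 7 5 7 0 1 6 → sum 26
  kept as-is: 4 5 5 9 8 6 → sum 37
Total = 26 + 37 = 63.
Check digit = (10 − (63 mod 10)) mod 10 = 7.

7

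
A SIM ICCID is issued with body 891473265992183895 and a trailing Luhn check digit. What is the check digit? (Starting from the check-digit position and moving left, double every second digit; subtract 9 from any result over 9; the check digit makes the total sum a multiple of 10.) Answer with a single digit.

Partial digits right→left: 5 9 8 3 8 1 2 9 9 5 6 2 3 7 4 1 9 8
Double every second digit counting from the check-digit position (so the 1st, 3rd, 5th, ... of the partial from the right).
  doubled (with −9 where >9): 1 7 7 4 9 3 6 8 9 → sum 54
  kept as-is: 9 3 1 9 5 2 7 1 8 → sum 45
Total = 54 + 45 = 99.
Check digit = (10 − (99 mod 10)) mod 10 = 1.

1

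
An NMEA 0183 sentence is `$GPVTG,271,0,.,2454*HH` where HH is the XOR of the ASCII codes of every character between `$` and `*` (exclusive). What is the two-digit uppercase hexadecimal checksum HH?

XOR the ASCII codes of the payload characters:
  'G' = 0x47 → acc = 0x47
  'P' = 0x50 → acc = 0x17
  'V' = 0x56 → acc = 0x41
  'T' = 0x54 → acc = 0x15
  'G' = 0x47 → acc = 0x52
  ',' = 0x2C → acc = 0x7E
  '2' = 0x32 → acc = 0x4C
  '7' = 0x37 → acc = 0x7B
  '1' = 0x31 → acc = 0x4A
  ',' = 0x2C → acc = 0x66
  '0' = 0x30 → acc = 0x56
  ',' = 0x2C → acc = 0x7A
  '.' = 0x2E → acc = 0x54
  ',' = 0x2C → acc = 0x78
  '2' = 0x32 → acc = 0x4A
  '4' = 0x34 → acc = 0x7E
  '5' = 0x35 → acc = 0x4B
  '4' = 0x34 → acc = 0x7F
Checksum = 0x7F.

7F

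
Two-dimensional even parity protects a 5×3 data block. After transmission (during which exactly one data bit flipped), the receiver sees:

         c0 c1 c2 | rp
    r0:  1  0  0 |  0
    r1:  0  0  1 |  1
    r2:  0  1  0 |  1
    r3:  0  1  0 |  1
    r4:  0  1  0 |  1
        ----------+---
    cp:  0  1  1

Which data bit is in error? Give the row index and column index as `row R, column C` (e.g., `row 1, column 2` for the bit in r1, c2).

row 0, column 0

Recompute each row's even parity and compare to rp:
  r0: data parity 1, sent rp 0 → mismatch
  r1: data parity 1, sent rp 1 → ok
  r2: data parity 1, sent rp 1 → ok
  r3: data parity 1, sent rp 1 → ok
  r4: data parity 1, sent rp 1 → ok
Recompute each column's even parity and compare to cp:
  c0: data parity 1, sent cp 0 → mismatch
  c1: data parity 1, sent cp 1 → ok
  c2: data parity 1, sent cp 1 → ok
Exactly one row (r0) and one column (c0) fail → the flipped bit is at their intersection.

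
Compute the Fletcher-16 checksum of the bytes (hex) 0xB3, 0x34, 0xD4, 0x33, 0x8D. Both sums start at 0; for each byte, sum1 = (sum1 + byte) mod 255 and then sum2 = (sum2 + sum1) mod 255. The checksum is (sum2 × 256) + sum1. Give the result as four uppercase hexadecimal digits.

C57D

Running sums (mod 255):
  after byte 0 (0xB3): sum1=179, sum2=179
  after byte 1 (0x34): sum1=231, sum2=155
  after byte 2 (0xD4): sum1=188, sum2=88
  after byte 3 (0x33): sum1=239, sum2=72
  after byte 4 (0x8D): sum1=125, sum2=197
Checksum = sum2·256 + sum1 = 197·256 + 125 = 50557 = 0xC57D.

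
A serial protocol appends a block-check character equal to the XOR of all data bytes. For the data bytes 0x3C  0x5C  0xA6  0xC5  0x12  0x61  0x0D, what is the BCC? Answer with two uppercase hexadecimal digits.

XOR the bytes together:
  start with 0x3C
  0x3C ⊕ 0x5C = 0x60
  0x60 ⊕ 0xA6 = 0xC6
  0xC6 ⊕ 0xC5 = 0x03
  0x03 ⊕ 0x12 = 0x11
  0x11 ⊕ 0x61 = 0x70
  0x70 ⊕ 0x0D = 0x7D

7D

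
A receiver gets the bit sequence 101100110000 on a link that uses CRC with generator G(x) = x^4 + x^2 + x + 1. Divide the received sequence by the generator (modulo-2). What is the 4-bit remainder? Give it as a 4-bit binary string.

1000

Modulo-2 division of 101100110000 by 10111:
  pos 0: 10110 XOR 10111 = 00001
  pos 4: 10110 XOR 10111 = 00001
Remainder = 1000 (nonzero — an error is detected).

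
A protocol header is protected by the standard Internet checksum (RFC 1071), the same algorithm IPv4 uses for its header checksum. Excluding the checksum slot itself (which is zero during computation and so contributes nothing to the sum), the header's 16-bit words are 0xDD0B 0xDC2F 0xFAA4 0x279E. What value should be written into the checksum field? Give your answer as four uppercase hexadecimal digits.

One's-complement addition (fold any carry out of bit 15 back into bit 0):
  0xDD0B + 0xDC2F = 0x1B93A → wrap carry → 0xB93B
  0xB93B + 0xFAA4 = 0x1B3DF → wrap carry → 0xB3E0
  0xB3E0 + 0x279E = 0x0DB7E
One's-complement sum = 0xDB7E.
Checksum = ~0xDB7E & 0xFFFF = 0x2481.

2481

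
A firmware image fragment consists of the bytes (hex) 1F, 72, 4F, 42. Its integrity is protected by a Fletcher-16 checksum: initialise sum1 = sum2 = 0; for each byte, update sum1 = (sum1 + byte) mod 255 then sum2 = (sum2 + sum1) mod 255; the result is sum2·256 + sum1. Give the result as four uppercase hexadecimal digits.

Running sums (mod 255):
  after byte 0 (1F): sum1=31, sum2=31
  after byte 1 (72): sum1=145, sum2=176
  after byte 2 (4F): sum1=224, sum2=145
  after byte 3 (42): sum1=35, sum2=180
Checksum = sum2·256 + sum1 = 180·256 + 35 = 46115 = 0xB423.

B423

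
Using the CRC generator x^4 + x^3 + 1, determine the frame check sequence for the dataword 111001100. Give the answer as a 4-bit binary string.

1100

Append 4 zeros: 1110011000000. Divide by 11001 (XOR where the leading bit is 1):
  pos 0: 11100 XOR 11001 = 00101
  pos 2: 10111 XOR 11001 = 01110
  pos 3: 11100 XOR 11001 = 00101
  pos 5: 10100 XOR 11001 = 01101
  pos 6: 11010 XOR 11001 = 00011
Remainder (last 4 bits) = 1100. This is the CRC / FCS.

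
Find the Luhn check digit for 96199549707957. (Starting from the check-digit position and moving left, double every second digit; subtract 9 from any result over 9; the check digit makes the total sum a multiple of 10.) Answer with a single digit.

2

Partial digits right→left: 7 5 9 7 0 7 9 4 5 9 9 1 6 9
Double every second digit counting from the check-digit position (so the 1st, 3rd, 5th, ... of the partial from the right).
  doubled (with −9 where >9): 5 9 0 9 1 9 3 → sum 36
  kept as-is: 5 7 7 4 9 1 9 → sum 42
Total = 36 + 42 = 78.
Check digit = (10 − (78 mod 10)) mod 10 = 2.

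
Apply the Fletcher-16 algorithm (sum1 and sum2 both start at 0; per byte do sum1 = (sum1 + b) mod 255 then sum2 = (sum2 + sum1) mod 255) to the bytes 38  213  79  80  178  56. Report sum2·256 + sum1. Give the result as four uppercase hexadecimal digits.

DD86

Running sums (mod 255):
  after byte 0 (38): sum1=38, sum2=38
  after byte 1 (213): sum1=251, sum2=34
  after byte 2 (79): sum1=75, sum2=109
  after byte 3 (80): sum1=155, sum2=9
  after byte 4 (178): sum1=78, sum2=87
  after byte 5 (56): sum1=134, sum2=221
Checksum = sum2·256 + sum1 = 221·256 + 134 = 56710 = 0xDD86.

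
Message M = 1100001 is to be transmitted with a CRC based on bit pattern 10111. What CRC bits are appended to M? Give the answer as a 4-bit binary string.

1011

Append 4 zeros: 11000010000. Divide by 10111 (XOR where the leading bit is 1):
  pos 0: 11000 XOR 10111 = 01111
  pos 1: 11110 XOR 10111 = 01001
  pos 2: 10011 XOR 10111 = 00100
  pos 4: 10000 XOR 10111 = 00111
  pos 6: 11100 XOR 10111 = 01011
Remainder (last 4 bits) = 1011. This is the CRC / FCS.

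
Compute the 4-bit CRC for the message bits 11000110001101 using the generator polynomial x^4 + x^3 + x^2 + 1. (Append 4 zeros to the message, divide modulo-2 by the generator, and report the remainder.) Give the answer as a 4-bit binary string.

0100

Append 4 zeros: 110001100011010000. Divide by 11101 (XOR where the leading bit is 1):
  pos 0: 11000 XOR 11101 = 00101
  pos 2: 10111 XOR 11101 = 01010
  pos 3: 10100 XOR 11101 = 01001
  pos 4: 10010 XOR 11101 = 01111
  pos 5: 11110 XOR 11101 = 00011
  pos 8: 11110 XOR 11101 = 00011
  pos 11: 11100 XOR 11101 = 00001
Remainder (last 4 bits) = 0100. This is the CRC / FCS.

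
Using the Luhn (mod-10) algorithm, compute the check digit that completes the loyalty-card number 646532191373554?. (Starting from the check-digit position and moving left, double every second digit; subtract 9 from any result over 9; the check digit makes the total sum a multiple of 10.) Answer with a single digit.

Partial digits right→left: 4 5 5 3 7 3 1 9 1 2 3 5 6 4 6
Double every second digit counting from the check-digit position (so the 1st, 3rd, 5th, ... of the partial from the right).
  doubled (with −9 where >9): 8 1 5 2 2 6 3 3 → sum 30
  kept as-is: 5 3 3 9 2 5 4 → sum 31
Total = 30 + 31 = 61.
Check digit = (10 − (61 mod 10)) mod 10 = 9.

9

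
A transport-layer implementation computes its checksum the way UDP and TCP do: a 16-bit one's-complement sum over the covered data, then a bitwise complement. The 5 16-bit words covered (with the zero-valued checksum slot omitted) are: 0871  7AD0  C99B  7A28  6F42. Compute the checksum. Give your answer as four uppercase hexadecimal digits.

C9B7

One's-complement addition (fold any carry out of bit 15 back into bit 0):
  0x0871 + 0x7AD0 = 0x08341
  0x8341 + 0xC99B = 0x14CDC → wrap carry → 0x4CDD
  0x4CDD + 0x7A28 = 0x0C705
  0xC705 + 0x6F42 = 0x13647 → wrap carry → 0x3648
One's-complement sum = 0x3648.
Checksum = ~0x3648 & 0xFFFF = 0xC9B7.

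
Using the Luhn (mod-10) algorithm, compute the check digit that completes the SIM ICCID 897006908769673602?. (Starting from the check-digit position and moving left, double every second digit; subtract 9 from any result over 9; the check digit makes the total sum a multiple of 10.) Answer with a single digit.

5

Partial digits right→left: 2 0 6 3 7 6 9 6 7 8 0 9 6 0 0 7 9 8
Double every second digit counting from the check-digit position (so the 1st, 3rd, 5th, ... of the partial from the right).
  doubled (with −9 where >9): 4 3 5 9 5 0 3 0 9 → sum 38
  kept as-is: 0 3 6 6 8 9 0 7 8 → sum 47
Total = 38 + 47 = 85.
Check digit = (10 − (85 mod 10)) mod 10 = 5.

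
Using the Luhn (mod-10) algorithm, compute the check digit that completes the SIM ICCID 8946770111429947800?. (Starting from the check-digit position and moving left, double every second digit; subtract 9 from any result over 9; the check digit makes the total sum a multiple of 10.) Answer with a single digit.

Partial digits right→left: 0 0 8 7 4 9 9 2 4 1 1 1 0 7 7 6 4 9 8
Double every second digit counting from the check-digit position (so the 1st, 3rd, 5th, ... of the partial from the right).
  doubled (with −9 where >9): 0 7 8 9 8 2 0 5 8 7 → sum 54
  kept as-is: 0 7 9 2 1 1 7 6 9 → sum 42
Total = 54 + 42 = 96.
Check digit = (10 − (96 mod 10)) mod 10 = 4.

4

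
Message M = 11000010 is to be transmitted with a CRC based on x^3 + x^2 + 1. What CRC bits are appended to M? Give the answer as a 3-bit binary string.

Append 3 zeros: 11000010000. Divide by 1101 (XOR where the leading bit is 1):
  pos 0: 1100 XOR 1101 = 0001
  pos 3: 1001 XOR 1101 = 0100
  pos 4: 1000 XOR 1101 = 0101
  pos 5: 1010 XOR 1101 = 0111
  pos 6: 1110 XOR 1101 = 0011
Remainder (last 3 bits) = 110. This is the CRC / FCS.

110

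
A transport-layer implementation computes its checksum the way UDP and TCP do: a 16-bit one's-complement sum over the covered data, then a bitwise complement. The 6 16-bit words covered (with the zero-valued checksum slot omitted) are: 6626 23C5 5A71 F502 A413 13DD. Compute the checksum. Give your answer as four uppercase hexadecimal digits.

6EAF

One's-complement addition (fold any carry out of bit 15 back into bit 0):
  0x6626 + 0x23C5 = 0x089EB
  0x89EB + 0x5A71 = 0x0E45C
  0xE45C + 0xF502 = 0x1D95E → wrap carry → 0xD95F
  0xD95F + 0xA413 = 0x17D72 → wrap carry → 0x7D73
  0x7D73 + 0x13DD = 0x09150
One's-complement sum = 0x9150.
Checksum = ~0x9150 & 0xFFFF = 0x6EAF.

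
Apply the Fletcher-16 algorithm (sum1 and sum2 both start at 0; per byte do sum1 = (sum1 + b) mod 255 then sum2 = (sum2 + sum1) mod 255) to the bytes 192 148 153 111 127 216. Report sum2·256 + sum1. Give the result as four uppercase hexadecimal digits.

Running sums (mod 255):
  after byte 0 (192): sum1=192, sum2=192
  after byte 1 (148): sum1=85, sum2=22
  after byte 2 (153): sum1=238, sum2=5
  after byte 3 (111): sum1=94, sum2=99
  after byte 4 (127): sum1=221, sum2=65
  after byte 5 (216): sum1=182, sum2=247
Checksum = sum2·256 + sum1 = 247·256 + 182 = 63414 = 0xF7B6.

F7B6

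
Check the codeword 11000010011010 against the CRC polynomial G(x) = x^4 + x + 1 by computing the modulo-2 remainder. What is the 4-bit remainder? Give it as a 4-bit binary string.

0000

Modulo-2 division of 11000010011010 by 10011:
  pos 0: 11000 XOR 10011 = 01011
  pos 1: 10110 XOR 10011 = 00101
  pos 3: 10110 XOR 10011 = 00101
  pos 5: 10101 XOR 10011 = 00110
  pos 7: 11010 XOR 10011 = 01001
  pos 8: 10011 XOR 10011 = 00000
Remainder = 0000 (zero — the frame passes the CRC check).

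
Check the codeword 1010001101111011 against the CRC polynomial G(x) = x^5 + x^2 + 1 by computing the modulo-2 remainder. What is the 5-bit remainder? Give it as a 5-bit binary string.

Modulo-2 division of 1010001101111011 by 100101:
  pos 0: 101000 XOR 100101 = 001101
  pos 2: 110111 XOR 100101 = 010010
  pos 3: 100100 XOR 100101 = 000001
  pos 8: 111110 XOR 100101 = 011011
  pos 9: 110111 XOR 100101 = 010010
  pos 10: 100101 XOR 100101 = 000000
Remainder = 00000 (zero — the frame passes the CRC check).

00000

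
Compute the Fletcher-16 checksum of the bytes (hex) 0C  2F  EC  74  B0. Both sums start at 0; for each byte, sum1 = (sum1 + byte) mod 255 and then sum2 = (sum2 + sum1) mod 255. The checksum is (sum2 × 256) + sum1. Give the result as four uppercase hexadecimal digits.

594D

Running sums (mod 255):
  after byte 0 (0C): sum1=12, sum2=12
  after byte 1 (2F): sum1=59, sum2=71
  after byte 2 (EC): sum1=40, sum2=111
  after byte 3 (74): sum1=156, sum2=12
  after byte 4 (B0): sum1=77, sum2=89
Checksum = sum2·256 + sum1 = 89·256 + 77 = 22861 = 0x594D.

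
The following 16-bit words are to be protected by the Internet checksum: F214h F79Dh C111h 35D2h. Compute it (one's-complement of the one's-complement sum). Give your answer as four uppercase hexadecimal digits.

1F69

One's-complement addition (fold any carry out of bit 15 back into bit 0):
  0xF214 + 0xF79D = 0x1E9B1 → wrap carry → 0xE9B2
  0xE9B2 + 0xC111 = 0x1AAC3 → wrap carry → 0xAAC4
  0xAAC4 + 0x35D2 = 0x0E096
One's-complement sum = 0xE096.
Checksum = ~0xE096 & 0xFFFF = 0x1F69.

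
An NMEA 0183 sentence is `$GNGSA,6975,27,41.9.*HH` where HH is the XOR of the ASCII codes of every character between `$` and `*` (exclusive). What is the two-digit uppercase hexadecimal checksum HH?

44

XOR the ASCII codes of the payload characters:
  'G' = 0x47 → acc = 0x47
  'N' = 0x4E → acc = 0x09
  'G' = 0x47 → acc = 0x4E
  'S' = 0x53 → acc = 0x1D
  'A' = 0x41 → acc = 0x5C
  ',' = 0x2C → acc = 0x70
  '6' = 0x36 → acc = 0x46
  '9' = 0x39 → acc = 0x7F
  '7' = 0x37 → acc = 0x48
  '5' = 0x35 → acc = 0x7D
  ',' = 0x2C → acc = 0x51
  '2' = 0x32 → acc = 0x63
  '7' = 0x37 → acc = 0x54
  ',' = 0x2C → acc = 0x78
  '4' = 0x34 → acc = 0x4C
  '1' = 0x31 → acc = 0x7D
  '.' = 0x2E → acc = 0x53
  '9' = 0x39 → acc = 0x6A
  '.' = 0x2E → acc = 0x44
Checksum = 0x44.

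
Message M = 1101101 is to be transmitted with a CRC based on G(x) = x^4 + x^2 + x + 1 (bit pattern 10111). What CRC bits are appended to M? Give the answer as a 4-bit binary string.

Append 4 zeros: 11011010000. Divide by 10111 (XOR where the leading bit is 1):
  pos 0: 11011 XOR 10111 = 01100
  pos 1: 11000 XOR 10111 = 01111
  pos 2: 11111 XOR 10111 = 01000
  pos 3: 10000 XOR 10111 = 00111
  pos 5: 11100 XOR 10111 = 01011
  pos 6: 10110 XOR 10111 = 00001
Remainder (last 4 bits) = 0001. This is the CRC / FCS.

0001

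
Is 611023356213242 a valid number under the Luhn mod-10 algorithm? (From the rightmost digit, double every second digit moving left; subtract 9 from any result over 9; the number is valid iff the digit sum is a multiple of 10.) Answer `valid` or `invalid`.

valid

From the right, keep odd positions and double even positions (subtract 9 from any doubled value over 9):
  doubled (positions 2,4,...): 8 6 4 1 6 0 2 → sum 27
  kept (positions 1,3,...): 2 2 1 6 3 2 1 6 → sum 23
Total = 50.
50 mod 10 = 0, so the number is valid.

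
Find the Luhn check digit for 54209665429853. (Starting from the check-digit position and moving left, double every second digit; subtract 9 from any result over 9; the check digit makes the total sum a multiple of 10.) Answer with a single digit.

Partial digits right→left: 3 5 8 9 2 4 5 6 6 9 0 2 4 5
Double every second digit counting from the check-digit position (so the 1st, 3rd, 5th, ... of the partial from the right).
  doubled (with −9 where >9): 6 7 4 1 3 0 8 → sum 29
  kept as-is: 5 9 4 6 9 2 5 → sum 40
Total = 29 + 40 = 69.
Check digit = (10 − (69 mod 10)) mod 10 = 1.

1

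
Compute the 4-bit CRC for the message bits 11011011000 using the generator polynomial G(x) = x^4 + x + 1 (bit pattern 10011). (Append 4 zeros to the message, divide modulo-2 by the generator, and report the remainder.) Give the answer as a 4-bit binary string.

Append 4 zeros: 110110110000000. Divide by 10011 (XOR where the leading bit is 1):
  pos 0: 11011 XOR 10011 = 01000
  pos 1: 10000 XOR 10011 = 00011
  pos 4: 11110 XOR 10011 = 01101
  pos 5: 11010 XOR 10011 = 01001
  pos 6: 10010 XOR 10011 = 00001
  pos 10: 10000 XOR 10011 = 00011
Remainder (last 4 bits) = 0011. This is the CRC / FCS.

0011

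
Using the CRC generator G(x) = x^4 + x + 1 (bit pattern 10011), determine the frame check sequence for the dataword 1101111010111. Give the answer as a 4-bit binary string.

Append 4 zeros: 11011110101110000. Divide by 10011 (XOR where the leading bit is 1):
  pos 0: 11011 XOR 10011 = 01000
  pos 1: 10001 XOR 10011 = 00010
  pos 4: 10101 XOR 10011 = 00110
  pos 6: 11001 XOR 10011 = 01010
  pos 7: 10101 XOR 10011 = 00110
  pos 9: 11010 XOR 10011 = 01001
  pos 10: 10010 XOR 10011 = 00001
Remainder (last 4 bits) = 0100. This is the CRC / FCS.

0100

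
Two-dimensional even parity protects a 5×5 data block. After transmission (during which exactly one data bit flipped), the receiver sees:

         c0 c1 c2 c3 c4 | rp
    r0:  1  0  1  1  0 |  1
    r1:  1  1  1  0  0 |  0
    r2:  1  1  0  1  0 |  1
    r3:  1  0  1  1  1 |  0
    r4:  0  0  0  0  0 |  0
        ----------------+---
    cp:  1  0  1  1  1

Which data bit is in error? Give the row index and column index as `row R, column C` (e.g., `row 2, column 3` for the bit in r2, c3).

row 1, column 0

Recompute each row's even parity and compare to rp:
  r0: data parity 1, sent rp 1 → ok
  r1: data parity 1, sent rp 0 → mismatch
  r2: data parity 1, sent rp 1 → ok
  r3: data parity 0, sent rp 0 → ok
  r4: data parity 0, sent rp 0 → ok
Recompute each column's even parity and compare to cp:
  c0: data parity 0, sent cp 1 → mismatch
  c1: data parity 0, sent cp 0 → ok
  c2: data parity 1, sent cp 1 → ok
  c3: data parity 1, sent cp 1 → ok
  c4: data parity 1, sent cp 1 → ok
Exactly one row (r1) and one column (c0) fail → the flipped bit is at their intersection.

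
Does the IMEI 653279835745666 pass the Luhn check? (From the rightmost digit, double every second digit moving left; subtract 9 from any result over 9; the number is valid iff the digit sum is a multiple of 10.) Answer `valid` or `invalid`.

From the right, keep odd positions and double even positions (subtract 9 from any doubled value over 9):
  doubled (positions 2,4,...): 3 1 5 6 9 4 1 → sum 29
  kept (positions 1,3,...): 6 6 4 5 8 7 3 6 → sum 45
Total = 74.
74 mod 10 = 4, so the number is invalid.

invalid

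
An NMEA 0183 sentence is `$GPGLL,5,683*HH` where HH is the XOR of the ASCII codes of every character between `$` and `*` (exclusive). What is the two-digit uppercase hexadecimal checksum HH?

58

XOR the ASCII codes of the payload characters:
  'G' = 0x47 → acc = 0x47
  'P' = 0x50 → acc = 0x17
  'G' = 0x47 → acc = 0x50
  'L' = 0x4C → acc = 0x1C
  'L' = 0x4C → acc = 0x50
  ',' = 0x2C → acc = 0x7C
  '5' = 0x35 → acc = 0x49
  ',' = 0x2C → acc = 0x65
  '6' = 0x36 → acc = 0x53
  '8' = 0x38 → acc = 0x6B
  '3' = 0x33 → acc = 0x58
Checksum = 0x58.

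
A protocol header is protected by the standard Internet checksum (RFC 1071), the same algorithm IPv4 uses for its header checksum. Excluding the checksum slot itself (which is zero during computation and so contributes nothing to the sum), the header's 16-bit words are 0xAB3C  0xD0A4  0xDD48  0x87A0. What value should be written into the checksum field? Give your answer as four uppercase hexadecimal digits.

1F35

One's-complement addition (fold any carry out of bit 15 back into bit 0):
  0xAB3C + 0xD0A4 = 0x17BE0 → wrap carry → 0x7BE1
  0x7BE1 + 0xDD48 = 0x15929 → wrap carry → 0x592A
  0x592A + 0x87A0 = 0x0E0CA
One's-complement sum = 0xE0CA.
Checksum = ~0xE0CA & 0xFFFF = 0x1F35.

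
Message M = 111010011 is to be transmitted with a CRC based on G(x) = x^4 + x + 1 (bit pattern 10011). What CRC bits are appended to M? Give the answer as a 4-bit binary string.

0110

Append 4 zeros: 1110100110000. Divide by 10011 (XOR where the leading bit is 1):
  pos 0: 11101 XOR 10011 = 01110
  pos 1: 11100 XOR 10011 = 01111
  pos 2: 11110 XOR 10011 = 01101
  pos 3: 11011 XOR 10011 = 01000
  pos 4: 10001 XOR 10011 = 00010
  pos 7: 10000 XOR 10011 = 00011
Remainder (last 4 bits) = 0110. This is the CRC / FCS.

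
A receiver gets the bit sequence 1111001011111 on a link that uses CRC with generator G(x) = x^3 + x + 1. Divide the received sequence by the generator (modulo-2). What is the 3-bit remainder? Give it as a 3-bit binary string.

Modulo-2 division of 1111001011111 by 1011:
  pos 0: 1111 XOR 1011 = 0100
  pos 1: 1000 XOR 1011 = 0011
  pos 3: 1101 XOR 1011 = 0110
  pos 4: 1100 XOR 1011 = 0111
  pos 5: 1111 XOR 1011 = 0100
  pos 6: 1001 XOR 1011 = 0010
  pos 8: 1011 XOR 1011 = 0000
Remainder = 001 (nonzero — an error is detected).

001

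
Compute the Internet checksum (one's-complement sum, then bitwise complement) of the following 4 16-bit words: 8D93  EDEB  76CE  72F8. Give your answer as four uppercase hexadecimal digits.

9AB9

One's-complement addition (fold any carry out of bit 15 back into bit 0):
  0x8D93 + 0xEDEB = 0x17B7E → wrap carry → 0x7B7F
  0x7B7F + 0x76CE = 0x0F24D
  0xF24D + 0x72F8 = 0x16545 → wrap carry → 0x6546
One's-complement sum = 0x6546.
Checksum = ~0x6546 & 0xFFFF = 0x9AB9.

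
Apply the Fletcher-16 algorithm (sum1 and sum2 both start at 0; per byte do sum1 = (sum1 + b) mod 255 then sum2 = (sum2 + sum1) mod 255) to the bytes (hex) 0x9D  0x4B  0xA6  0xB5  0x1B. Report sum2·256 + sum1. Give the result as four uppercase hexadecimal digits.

Running sums (mod 255):
  after byte 0 (0x9D): sum1=157, sum2=157
  after byte 1 (0x4B): sum1=232, sum2=134
  after byte 2 (0xA6): sum1=143, sum2=22
  after byte 3 (0xB5): sum1=69, sum2=91
  after byte 4 (0x1B): sum1=96, sum2=187
Checksum = sum2·256 + sum1 = 187·256 + 96 = 47968 = 0xBB60.

BB60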